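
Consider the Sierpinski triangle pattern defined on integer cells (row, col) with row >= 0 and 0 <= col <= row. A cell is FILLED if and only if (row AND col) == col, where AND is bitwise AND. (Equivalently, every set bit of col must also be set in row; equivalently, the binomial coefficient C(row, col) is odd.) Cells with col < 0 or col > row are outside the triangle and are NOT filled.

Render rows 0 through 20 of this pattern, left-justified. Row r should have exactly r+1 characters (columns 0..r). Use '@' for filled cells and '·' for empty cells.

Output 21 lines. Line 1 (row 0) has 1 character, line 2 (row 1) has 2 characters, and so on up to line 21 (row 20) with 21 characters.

Answer: @
@@
@·@
@@@@
@···@
@@··@@
@·@·@·@
@@@@@@@@
@·······@
@@······@@
@·@·····@·@
@@@@····@@@@
@···@···@···@
@@··@@··@@··@@
@·@·@·@·@·@·@·@
@@@@@@@@@@@@@@@@
@···············@
@@··············@@
@·@·············@·@
@@@@············@@@@
@···@···········@···@

Derivation:
r0=0: @
r1=1: @@
r2=10: @·@
r3=11: @@@@
r4=100: @···@
r5=101: @@··@@
r6=110: @·@·@·@
r7=111: @@@@@@@@
r8=1000: @·······@
r9=1001: @@······@@
r10=1010: @·@·····@·@
r11=1011: @@@@····@@@@
r12=1100: @···@···@···@
r13=1101: @@··@@··@@··@@
r14=1110: @·@·@·@·@·@·@·@
r15=1111: @@@@@@@@@@@@@@@@
r16=10000: @···············@
r17=10001: @@··············@@
r18=10010: @·@·············@·@
r19=10011: @@@@············@@@@
r20=10100: @···@···········@···@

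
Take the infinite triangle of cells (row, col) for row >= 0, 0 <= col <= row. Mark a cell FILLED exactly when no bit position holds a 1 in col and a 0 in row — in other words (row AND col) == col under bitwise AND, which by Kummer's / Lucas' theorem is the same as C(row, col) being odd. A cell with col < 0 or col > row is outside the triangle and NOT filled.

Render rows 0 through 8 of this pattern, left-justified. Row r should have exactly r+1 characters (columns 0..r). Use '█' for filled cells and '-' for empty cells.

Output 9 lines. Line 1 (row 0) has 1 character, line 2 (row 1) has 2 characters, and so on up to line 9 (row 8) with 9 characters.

Answer: █
██
█-█
████
█---█
██--██
█-█-█-█
████████
█-------█

Derivation:
r0=0: █
r1=1: ██
r2=10: █-█
r3=11: ████
r4=100: █---█
r5=101: ██--██
r6=110: █-█-█-█
r7=111: ████████
r8=1000: █-------█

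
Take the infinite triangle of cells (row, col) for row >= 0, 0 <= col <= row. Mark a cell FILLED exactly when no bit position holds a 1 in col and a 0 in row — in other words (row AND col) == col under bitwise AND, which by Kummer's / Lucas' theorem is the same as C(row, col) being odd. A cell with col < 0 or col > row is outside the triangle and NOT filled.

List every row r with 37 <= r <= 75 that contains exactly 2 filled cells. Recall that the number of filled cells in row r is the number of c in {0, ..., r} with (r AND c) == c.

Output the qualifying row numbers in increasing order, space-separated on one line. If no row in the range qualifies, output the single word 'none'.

Row r has 2^popcount(r) filled cells, so we need popcount(r) = log2(2) = 1.
Scan r = 37..75 and keep those with exactly 1 one-bits:
r=37=100101 popcount=3 -> skip
r=38=100110 popcount=3 -> skip
r=39=100111 popcount=4 -> skip
r=40=101000 popcount=2 -> skip
r=41=101001 popcount=3 -> skip
r=42=101010 popcount=3 -> skip
r=43=101011 popcount=4 -> skip
r=44=101100 popcount=3 -> skip
r=45=101101 popcount=4 -> skip
r=46=101110 popcount=4 -> skip
r=47=101111 popcount=5 -> skip
r=48=110000 popcount=2 -> skip
r=49=110001 popcount=3 -> skip
r=50=110010 popcount=3 -> skip
r=51=110011 popcount=4 -> skip
r=52=110100 popcount=3 -> skip
r=53=110101 popcount=4 -> skip
r=54=110110 popcount=4 -> skip
r=55=110111 popcount=5 -> skip
r=56=111000 popcount=3 -> skip
r=57=111001 popcount=4 -> skip
r=58=111010 popcount=4 -> skip
r=59=111011 popcount=5 -> skip
r=60=111100 popcount=4 -> skip
r=61=111101 popcount=5 -> skip
r=62=111110 popcount=5 -> skip
r=63=111111 popcount=6 -> skip
r=64=1000000 popcount=1 -> KEEP
r=65=1000001 popcount=2 -> skip
r=66=1000010 popcount=2 -> skip
r=67=1000011 popcount=3 -> skip
r=68=1000100 popcount=2 -> skip
r=69=1000101 popcount=3 -> skip
r=70=1000110 popcount=3 -> skip
r=71=1000111 popcount=4 -> skip
r=72=1001000 popcount=2 -> skip
r=73=1001001 popcount=3 -> skip
r=74=1001010 popcount=3 -> skip
r=75=1001011 popcount=4 -> skip
Kept rows: 64

Answer: 64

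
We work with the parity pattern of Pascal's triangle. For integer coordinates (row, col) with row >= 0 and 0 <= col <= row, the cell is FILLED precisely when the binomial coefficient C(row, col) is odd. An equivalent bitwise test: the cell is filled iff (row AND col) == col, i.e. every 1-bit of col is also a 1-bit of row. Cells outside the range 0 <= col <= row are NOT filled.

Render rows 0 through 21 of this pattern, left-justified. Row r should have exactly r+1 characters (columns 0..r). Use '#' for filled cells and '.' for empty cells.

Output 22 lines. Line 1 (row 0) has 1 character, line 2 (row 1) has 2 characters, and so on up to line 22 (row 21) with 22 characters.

r0=0: #
r1=1: ##
r2=10: #.#
r3=11: ####
r4=100: #...#
r5=101: ##..##
r6=110: #.#.#.#
r7=111: ########
r8=1000: #.......#
r9=1001: ##......##
r10=1010: #.#.....#.#
r11=1011: ####....####
r12=1100: #...#...#...#
r13=1101: ##..##..##..##
r14=1110: #.#.#.#.#.#.#.#
r15=1111: ################
r16=10000: #...............#
r17=10001: ##..............##
r18=10010: #.#.............#.#
r19=10011: ####............####
r20=10100: #...#...........#...#
r21=10101: ##..##..........##..##

Answer: #
##
#.#
####
#...#
##..##
#.#.#.#
########
#.......#
##......##
#.#.....#.#
####....####
#...#...#...#
##..##..##..##
#.#.#.#.#.#.#.#
################
#...............#
##..............##
#.#.............#.#
####............####
#...#...........#...#
##..##..........##..##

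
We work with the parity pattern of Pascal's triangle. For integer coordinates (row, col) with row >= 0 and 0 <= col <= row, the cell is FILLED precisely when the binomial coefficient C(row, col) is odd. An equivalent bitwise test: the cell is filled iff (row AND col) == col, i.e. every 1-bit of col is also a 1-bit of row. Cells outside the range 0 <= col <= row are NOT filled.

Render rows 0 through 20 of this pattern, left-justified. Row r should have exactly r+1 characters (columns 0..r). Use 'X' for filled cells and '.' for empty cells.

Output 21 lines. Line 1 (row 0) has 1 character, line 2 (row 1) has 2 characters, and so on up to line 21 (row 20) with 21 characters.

r0=0: X
r1=1: XX
r2=10: X.X
r3=11: XXXX
r4=100: X...X
r5=101: XX..XX
r6=110: X.X.X.X
r7=111: XXXXXXXX
r8=1000: X.......X
r9=1001: XX......XX
r10=1010: X.X.....X.X
r11=1011: XXXX....XXXX
r12=1100: X...X...X...X
r13=1101: XX..XX..XX..XX
r14=1110: X.X.X.X.X.X.X.X
r15=1111: XXXXXXXXXXXXXXXX
r16=10000: X...............X
r17=10001: XX..............XX
r18=10010: X.X.............X.X
r19=10011: XXXX............XXXX
r20=10100: X...X...........X...X

Answer: X
XX
X.X
XXXX
X...X
XX..XX
X.X.X.X
XXXXXXXX
X.......X
XX......XX
X.X.....X.X
XXXX....XXXX
X...X...X...X
XX..XX..XX..XX
X.X.X.X.X.X.X.X
XXXXXXXXXXXXXXXX
X...............X
XX..............XX
X.X.............X.X
XXXX............XXXX
X...X...........X...X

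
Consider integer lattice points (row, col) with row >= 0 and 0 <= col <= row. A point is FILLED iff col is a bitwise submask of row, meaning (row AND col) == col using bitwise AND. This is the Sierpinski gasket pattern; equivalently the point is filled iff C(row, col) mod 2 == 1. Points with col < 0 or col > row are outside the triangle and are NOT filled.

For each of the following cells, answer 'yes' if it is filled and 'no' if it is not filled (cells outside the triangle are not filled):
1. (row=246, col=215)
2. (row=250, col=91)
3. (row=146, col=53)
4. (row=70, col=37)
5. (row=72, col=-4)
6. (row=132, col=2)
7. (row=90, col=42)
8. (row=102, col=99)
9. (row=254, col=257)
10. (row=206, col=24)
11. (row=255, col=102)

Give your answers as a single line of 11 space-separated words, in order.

(246,215): row=0b11110110, col=0b11010111, row AND col = 0b11010110 = 214; 214 != 215 -> empty
(250,91): row=0b11111010, col=0b1011011, row AND col = 0b1011010 = 90; 90 != 91 -> empty
(146,53): row=0b10010010, col=0b110101, row AND col = 0b10000 = 16; 16 != 53 -> empty
(70,37): row=0b1000110, col=0b100101, row AND col = 0b100 = 4; 4 != 37 -> empty
(72,-4): col outside [0, 72] -> not filled
(132,2): row=0b10000100, col=0b10, row AND col = 0b0 = 0; 0 != 2 -> empty
(90,42): row=0b1011010, col=0b101010, row AND col = 0b1010 = 10; 10 != 42 -> empty
(102,99): row=0b1100110, col=0b1100011, row AND col = 0b1100010 = 98; 98 != 99 -> empty
(254,257): col outside [0, 254] -> not filled
(206,24): row=0b11001110, col=0b11000, row AND col = 0b1000 = 8; 8 != 24 -> empty
(255,102): row=0b11111111, col=0b1100110, row AND col = 0b1100110 = 102; 102 == 102 -> filled

Answer: no no no no no no no no no no yes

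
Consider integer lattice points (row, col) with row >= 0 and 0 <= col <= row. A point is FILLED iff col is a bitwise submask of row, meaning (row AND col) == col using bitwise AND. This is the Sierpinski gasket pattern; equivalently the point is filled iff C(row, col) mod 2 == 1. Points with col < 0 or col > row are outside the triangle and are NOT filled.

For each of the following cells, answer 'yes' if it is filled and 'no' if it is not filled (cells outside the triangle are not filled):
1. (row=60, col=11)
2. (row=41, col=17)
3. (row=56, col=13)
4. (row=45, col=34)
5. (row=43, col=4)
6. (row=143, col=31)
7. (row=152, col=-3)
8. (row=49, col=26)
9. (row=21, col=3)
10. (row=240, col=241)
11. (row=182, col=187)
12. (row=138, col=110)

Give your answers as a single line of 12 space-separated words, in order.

(60,11): row=0b111100, col=0b1011, row AND col = 0b1000 = 8; 8 != 11 -> empty
(41,17): row=0b101001, col=0b10001, row AND col = 0b1 = 1; 1 != 17 -> empty
(56,13): row=0b111000, col=0b1101, row AND col = 0b1000 = 8; 8 != 13 -> empty
(45,34): row=0b101101, col=0b100010, row AND col = 0b100000 = 32; 32 != 34 -> empty
(43,4): row=0b101011, col=0b100, row AND col = 0b0 = 0; 0 != 4 -> empty
(143,31): row=0b10001111, col=0b11111, row AND col = 0b1111 = 15; 15 != 31 -> empty
(152,-3): col outside [0, 152] -> not filled
(49,26): row=0b110001, col=0b11010, row AND col = 0b10000 = 16; 16 != 26 -> empty
(21,3): row=0b10101, col=0b11, row AND col = 0b1 = 1; 1 != 3 -> empty
(240,241): col outside [0, 240] -> not filled
(182,187): col outside [0, 182] -> not filled
(138,110): row=0b10001010, col=0b1101110, row AND col = 0b1010 = 10; 10 != 110 -> empty

Answer: no no no no no no no no no no no no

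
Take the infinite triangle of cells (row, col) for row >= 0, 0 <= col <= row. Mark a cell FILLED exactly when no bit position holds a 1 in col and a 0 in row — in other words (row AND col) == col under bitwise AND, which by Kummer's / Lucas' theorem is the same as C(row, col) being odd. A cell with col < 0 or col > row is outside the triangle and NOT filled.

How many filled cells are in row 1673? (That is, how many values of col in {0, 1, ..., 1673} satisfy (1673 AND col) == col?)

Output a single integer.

Answer: 32

Derivation:
1673 in binary = 11010001001
popcount(1673) = number of 1-bits in 11010001001 = 5
A col c satisfies (1673 AND c) == c iff every set bit of c is also set in 1673; each of the 5 set bits of 1673 can independently be on or off in c.
count = 2^5 = 32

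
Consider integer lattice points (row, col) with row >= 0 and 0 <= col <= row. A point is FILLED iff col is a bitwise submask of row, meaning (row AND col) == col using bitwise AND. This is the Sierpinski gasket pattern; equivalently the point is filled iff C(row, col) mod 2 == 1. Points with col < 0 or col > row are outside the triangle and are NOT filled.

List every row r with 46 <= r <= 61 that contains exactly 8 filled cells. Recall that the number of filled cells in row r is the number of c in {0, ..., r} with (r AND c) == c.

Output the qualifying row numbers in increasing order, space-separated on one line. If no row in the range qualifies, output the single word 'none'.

Answer: 49 50 52 56

Derivation:
Row r has 2^popcount(r) filled cells, so we need popcount(r) = log2(8) = 3.
Scan r = 46..61 and keep those with exactly 3 one-bits:
r=46=101110 popcount=4 -> skip
r=47=101111 popcount=5 -> skip
r=48=110000 popcount=2 -> skip
r=49=110001 popcount=3 -> KEEP
r=50=110010 popcount=3 -> KEEP
r=51=110011 popcount=4 -> skip
r=52=110100 popcount=3 -> KEEP
r=53=110101 popcount=4 -> skip
r=54=110110 popcount=4 -> skip
r=55=110111 popcount=5 -> skip
r=56=111000 popcount=3 -> KEEP
r=57=111001 popcount=4 -> skip
r=58=111010 popcount=4 -> skip
r=59=111011 popcount=5 -> skip
r=60=111100 popcount=4 -> skip
r=61=111101 popcount=5 -> skip
Kept rows: 49 50 52 56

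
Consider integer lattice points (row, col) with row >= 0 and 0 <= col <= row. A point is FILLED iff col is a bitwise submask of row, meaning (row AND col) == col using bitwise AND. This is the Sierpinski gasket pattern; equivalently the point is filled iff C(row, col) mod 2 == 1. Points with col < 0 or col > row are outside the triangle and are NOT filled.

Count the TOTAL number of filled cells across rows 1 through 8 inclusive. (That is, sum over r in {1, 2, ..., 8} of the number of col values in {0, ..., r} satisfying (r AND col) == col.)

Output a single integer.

Answer: 28

Derivation:
r1=1 pc1: +2 =2
r2=10 pc1: +2 =4
r3=11 pc2: +4 =8
r4=100 pc1: +2 =10
r5=101 pc2: +4 =14
r6=110 pc2: +4 =18
r7=111 pc3: +8 =26
r8=1000 pc1: +2 =28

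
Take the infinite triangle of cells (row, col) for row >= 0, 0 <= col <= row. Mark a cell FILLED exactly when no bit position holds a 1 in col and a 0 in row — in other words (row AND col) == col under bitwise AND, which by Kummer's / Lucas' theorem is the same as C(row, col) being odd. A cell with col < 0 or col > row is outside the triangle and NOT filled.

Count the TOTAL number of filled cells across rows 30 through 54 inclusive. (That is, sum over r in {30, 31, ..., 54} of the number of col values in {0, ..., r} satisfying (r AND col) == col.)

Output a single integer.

Answer: 286

Derivation:
r30=11110 pc4: +16 =16
r31=11111 pc5: +32 =48
r32=100000 pc1: +2 =50
r33=100001 pc2: +4 =54
r34=100010 pc2: +4 =58
r35=100011 pc3: +8 =66
r36=100100 pc2: +4 =70
r37=100101 pc3: +8 =78
r38=100110 pc3: +8 =86
r39=100111 pc4: +16 =102
r40=101000 pc2: +4 =106
r41=101001 pc3: +8 =114
r42=101010 pc3: +8 =122
r43=101011 pc4: +16 =138
r44=101100 pc3: +8 =146
r45=101101 pc4: +16 =162
r46=101110 pc4: +16 =178
r47=101111 pc5: +32 =210
r48=110000 pc2: +4 =214
r49=110001 pc3: +8 =222
r50=110010 pc3: +8 =230
r51=110011 pc4: +16 =246
r52=110100 pc3: +8 =254
r53=110101 pc4: +16 =270
r54=110110 pc4: +16 =286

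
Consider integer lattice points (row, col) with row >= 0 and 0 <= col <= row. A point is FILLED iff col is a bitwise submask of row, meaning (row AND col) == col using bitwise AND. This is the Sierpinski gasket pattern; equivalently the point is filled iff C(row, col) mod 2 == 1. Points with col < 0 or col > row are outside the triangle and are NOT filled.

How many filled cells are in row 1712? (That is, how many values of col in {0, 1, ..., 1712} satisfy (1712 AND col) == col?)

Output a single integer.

Answer: 32

Derivation:
1712 in binary = 11010110000
popcount(1712) = number of 1-bits in 11010110000 = 5
A col c satisfies (1712 AND c) == c iff every set bit of c is also set in 1712; each of the 5 set bits of 1712 can independently be on or off in c.
count = 2^5 = 32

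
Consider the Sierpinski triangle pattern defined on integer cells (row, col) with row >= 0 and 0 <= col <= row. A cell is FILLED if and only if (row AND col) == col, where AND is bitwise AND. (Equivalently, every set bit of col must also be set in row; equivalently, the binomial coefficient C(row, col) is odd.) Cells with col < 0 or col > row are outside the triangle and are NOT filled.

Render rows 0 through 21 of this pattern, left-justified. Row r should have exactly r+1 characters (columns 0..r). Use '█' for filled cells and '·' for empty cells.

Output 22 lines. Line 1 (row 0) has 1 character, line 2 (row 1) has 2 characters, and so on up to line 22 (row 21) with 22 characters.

Answer: █
██
█·█
████
█···█
██··██
█·█·█·█
████████
█·······█
██······██
█·█·····█·█
████····████
█···█···█···█
██··██··██··██
█·█·█·█·█·█·█·█
████████████████
█···············█
██··············██
█·█·············█·█
████············████
█···█···········█···█
██··██··········██··██

Derivation:
r0=0: █
r1=1: ██
r2=10: █·█
r3=11: ████
r4=100: █···█
r5=101: ██··██
r6=110: █·█·█·█
r7=111: ████████
r8=1000: █·······█
r9=1001: ██······██
r10=1010: █·█·····█·█
r11=1011: ████····████
r12=1100: █···█···█···█
r13=1101: ██··██··██··██
r14=1110: █·█·█·█·█·█·█·█
r15=1111: ████████████████
r16=10000: █···············█
r17=10001: ██··············██
r18=10010: █·█·············█·█
r19=10011: ████············████
r20=10100: █···█···········█···█
r21=10101: ██··██··········██··██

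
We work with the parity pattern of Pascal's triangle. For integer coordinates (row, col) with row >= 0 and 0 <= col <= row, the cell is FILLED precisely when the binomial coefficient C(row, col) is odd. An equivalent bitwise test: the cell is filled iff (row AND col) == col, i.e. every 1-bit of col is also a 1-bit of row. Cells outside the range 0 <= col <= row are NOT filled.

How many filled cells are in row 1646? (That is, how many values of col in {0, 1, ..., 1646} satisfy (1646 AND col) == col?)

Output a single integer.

Answer: 128

Derivation:
1646 in binary = 11001101110
popcount(1646) = number of 1-bits in 11001101110 = 7
A col c satisfies (1646 AND c) == c iff every set bit of c is also set in 1646; each of the 7 set bits of 1646 can independently be on or off in c.
count = 2^7 = 128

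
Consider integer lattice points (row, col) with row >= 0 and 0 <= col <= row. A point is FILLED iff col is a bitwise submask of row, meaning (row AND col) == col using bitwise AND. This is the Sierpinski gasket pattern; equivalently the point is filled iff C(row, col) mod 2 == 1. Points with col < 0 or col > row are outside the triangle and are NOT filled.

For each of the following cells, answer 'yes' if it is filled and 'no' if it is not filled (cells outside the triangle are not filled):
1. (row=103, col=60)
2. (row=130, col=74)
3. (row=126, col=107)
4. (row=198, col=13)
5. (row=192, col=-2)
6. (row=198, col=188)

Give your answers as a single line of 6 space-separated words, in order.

Answer: no no no no no no

Derivation:
(103,60): row=0b1100111, col=0b111100, row AND col = 0b100100 = 36; 36 != 60 -> empty
(130,74): row=0b10000010, col=0b1001010, row AND col = 0b10 = 2; 2 != 74 -> empty
(126,107): row=0b1111110, col=0b1101011, row AND col = 0b1101010 = 106; 106 != 107 -> empty
(198,13): row=0b11000110, col=0b1101, row AND col = 0b100 = 4; 4 != 13 -> empty
(192,-2): col outside [0, 192] -> not filled
(198,188): row=0b11000110, col=0b10111100, row AND col = 0b10000100 = 132; 132 != 188 -> empty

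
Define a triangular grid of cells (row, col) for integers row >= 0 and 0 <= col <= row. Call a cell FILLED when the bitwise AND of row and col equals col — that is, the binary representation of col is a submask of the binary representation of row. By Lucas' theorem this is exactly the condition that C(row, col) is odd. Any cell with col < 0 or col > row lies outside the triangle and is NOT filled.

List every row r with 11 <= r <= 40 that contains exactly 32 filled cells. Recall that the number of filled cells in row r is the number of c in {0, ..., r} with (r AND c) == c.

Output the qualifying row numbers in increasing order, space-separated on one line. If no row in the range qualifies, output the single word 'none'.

Row r has 2^popcount(r) filled cells, so we need popcount(r) = log2(32) = 5.
Scan r = 11..40 and keep those with exactly 5 one-bits:
r=11=1011 popcount=3 -> skip
r=12=1100 popcount=2 -> skip
r=13=1101 popcount=3 -> skip
r=14=1110 popcount=3 -> skip
r=15=1111 popcount=4 -> skip
r=16=10000 popcount=1 -> skip
r=17=10001 popcount=2 -> skip
r=18=10010 popcount=2 -> skip
r=19=10011 popcount=3 -> skip
r=20=10100 popcount=2 -> skip
r=21=10101 popcount=3 -> skip
r=22=10110 popcount=3 -> skip
r=23=10111 popcount=4 -> skip
r=24=11000 popcount=2 -> skip
r=25=11001 popcount=3 -> skip
r=26=11010 popcount=3 -> skip
r=27=11011 popcount=4 -> skip
r=28=11100 popcount=3 -> skip
r=29=11101 popcount=4 -> skip
r=30=11110 popcount=4 -> skip
r=31=11111 popcount=5 -> KEEP
r=32=100000 popcount=1 -> skip
r=33=100001 popcount=2 -> skip
r=34=100010 popcount=2 -> skip
r=35=100011 popcount=3 -> skip
r=36=100100 popcount=2 -> skip
r=37=100101 popcount=3 -> skip
r=38=100110 popcount=3 -> skip
r=39=100111 popcount=4 -> skip
r=40=101000 popcount=2 -> skip
Kept rows: 31

Answer: 31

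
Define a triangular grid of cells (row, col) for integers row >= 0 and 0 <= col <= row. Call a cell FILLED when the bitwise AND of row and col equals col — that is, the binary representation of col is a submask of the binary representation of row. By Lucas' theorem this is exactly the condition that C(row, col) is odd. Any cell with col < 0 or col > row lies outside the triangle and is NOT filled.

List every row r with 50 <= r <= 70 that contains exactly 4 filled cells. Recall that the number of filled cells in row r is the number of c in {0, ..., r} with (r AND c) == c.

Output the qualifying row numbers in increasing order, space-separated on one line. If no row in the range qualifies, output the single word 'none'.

Row r has 2^popcount(r) filled cells, so we need popcount(r) = log2(4) = 2.
Scan r = 50..70 and keep those with exactly 2 one-bits:
r=50=110010 popcount=3 -> skip
r=51=110011 popcount=4 -> skip
r=52=110100 popcount=3 -> skip
r=53=110101 popcount=4 -> skip
r=54=110110 popcount=4 -> skip
r=55=110111 popcount=5 -> skip
r=56=111000 popcount=3 -> skip
r=57=111001 popcount=4 -> skip
r=58=111010 popcount=4 -> skip
r=59=111011 popcount=5 -> skip
r=60=111100 popcount=4 -> skip
r=61=111101 popcount=5 -> skip
r=62=111110 popcount=5 -> skip
r=63=111111 popcount=6 -> skip
r=64=1000000 popcount=1 -> skip
r=65=1000001 popcount=2 -> KEEP
r=66=1000010 popcount=2 -> KEEP
r=67=1000011 popcount=3 -> skip
r=68=1000100 popcount=2 -> KEEP
r=69=1000101 popcount=3 -> skip
r=70=1000110 popcount=3 -> skip
Kept rows: 65 66 68

Answer: 65 66 68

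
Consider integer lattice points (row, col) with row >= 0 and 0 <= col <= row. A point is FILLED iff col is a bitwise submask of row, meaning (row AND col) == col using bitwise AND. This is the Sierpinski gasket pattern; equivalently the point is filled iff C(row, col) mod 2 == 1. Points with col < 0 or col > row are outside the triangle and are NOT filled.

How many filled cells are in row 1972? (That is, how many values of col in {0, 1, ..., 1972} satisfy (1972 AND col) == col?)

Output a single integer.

Answer: 128

Derivation:
1972 in binary = 11110110100
popcount(1972) = number of 1-bits in 11110110100 = 7
A col c satisfies (1972 AND c) == c iff every set bit of c is also set in 1972; each of the 7 set bits of 1972 can independently be on or off in c.
count = 2^7 = 128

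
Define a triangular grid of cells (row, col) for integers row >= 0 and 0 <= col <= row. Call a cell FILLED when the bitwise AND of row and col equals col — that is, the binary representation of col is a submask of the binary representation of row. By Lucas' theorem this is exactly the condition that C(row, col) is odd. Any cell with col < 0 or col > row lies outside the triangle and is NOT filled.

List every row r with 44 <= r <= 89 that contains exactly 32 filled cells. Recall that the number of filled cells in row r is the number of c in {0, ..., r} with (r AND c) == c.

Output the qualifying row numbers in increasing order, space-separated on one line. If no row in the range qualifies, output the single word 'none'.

Row r has 2^popcount(r) filled cells, so we need popcount(r) = log2(32) = 5.
Scan r = 44..89 and keep those with exactly 5 one-bits:
r=44=101100 popcount=3 -> skip
r=45=101101 popcount=4 -> skip
r=46=101110 popcount=4 -> skip
r=47=101111 popcount=5 -> KEEP
r=48=110000 popcount=2 -> skip
r=49=110001 popcount=3 -> skip
r=50=110010 popcount=3 -> skip
r=51=110011 popcount=4 -> skip
r=52=110100 popcount=3 -> skip
r=53=110101 popcount=4 -> skip
r=54=110110 popcount=4 -> skip
r=55=110111 popcount=5 -> KEEP
r=56=111000 popcount=3 -> skip
r=57=111001 popcount=4 -> skip
r=58=111010 popcount=4 -> skip
r=59=111011 popcount=5 -> KEEP
r=60=111100 popcount=4 -> skip
r=61=111101 popcount=5 -> KEEP
r=62=111110 popcount=5 -> KEEP
r=63=111111 popcount=6 -> skip
r=64=1000000 popcount=1 -> skip
r=65=1000001 popcount=2 -> skip
r=66=1000010 popcount=2 -> skip
r=67=1000011 popcount=3 -> skip
r=68=1000100 popcount=2 -> skip
r=69=1000101 popcount=3 -> skip
r=70=1000110 popcount=3 -> skip
r=71=1000111 popcount=4 -> skip
r=72=1001000 popcount=2 -> skip
r=73=1001001 popcount=3 -> skip
r=74=1001010 popcount=3 -> skip
r=75=1001011 popcount=4 -> skip
r=76=1001100 popcount=3 -> skip
r=77=1001101 popcount=4 -> skip
r=78=1001110 popcount=4 -> skip
r=79=1001111 popcount=5 -> KEEP
r=80=1010000 popcount=2 -> skip
r=81=1010001 popcount=3 -> skip
r=82=1010010 popcount=3 -> skip
r=83=1010011 popcount=4 -> skip
r=84=1010100 popcount=3 -> skip
r=85=1010101 popcount=4 -> skip
r=86=1010110 popcount=4 -> skip
r=87=1010111 popcount=5 -> KEEP
r=88=1011000 popcount=3 -> skip
r=89=1011001 popcount=4 -> skip
Kept rows: 47 55 59 61 62 79 87

Answer: 47 55 59 61 62 79 87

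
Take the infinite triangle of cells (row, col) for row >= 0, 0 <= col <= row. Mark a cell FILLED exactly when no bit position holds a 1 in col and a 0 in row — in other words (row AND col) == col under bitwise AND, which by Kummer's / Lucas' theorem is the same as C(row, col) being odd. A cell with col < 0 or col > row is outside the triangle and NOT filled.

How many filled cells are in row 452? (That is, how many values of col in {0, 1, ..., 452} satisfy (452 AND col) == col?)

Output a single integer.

452 in binary = 111000100
popcount(452) = number of 1-bits in 111000100 = 4
A col c satisfies (452 AND c) == c iff every set bit of c is also set in 452; each of the 4 set bits of 452 can independently be on or off in c.
count = 2^4 = 16

Answer: 16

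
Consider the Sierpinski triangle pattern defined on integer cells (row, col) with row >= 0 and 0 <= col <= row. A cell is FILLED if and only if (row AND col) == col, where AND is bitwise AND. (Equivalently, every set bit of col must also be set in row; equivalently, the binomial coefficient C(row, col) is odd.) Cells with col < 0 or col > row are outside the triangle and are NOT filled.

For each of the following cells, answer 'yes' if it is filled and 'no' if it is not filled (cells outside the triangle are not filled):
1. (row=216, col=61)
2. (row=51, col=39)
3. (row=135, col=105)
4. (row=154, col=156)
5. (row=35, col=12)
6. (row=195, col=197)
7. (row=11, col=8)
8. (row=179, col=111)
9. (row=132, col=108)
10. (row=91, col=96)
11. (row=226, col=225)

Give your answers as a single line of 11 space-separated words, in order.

(216,61): row=0b11011000, col=0b111101, row AND col = 0b11000 = 24; 24 != 61 -> empty
(51,39): row=0b110011, col=0b100111, row AND col = 0b100011 = 35; 35 != 39 -> empty
(135,105): row=0b10000111, col=0b1101001, row AND col = 0b1 = 1; 1 != 105 -> empty
(154,156): col outside [0, 154] -> not filled
(35,12): row=0b100011, col=0b1100, row AND col = 0b0 = 0; 0 != 12 -> empty
(195,197): col outside [0, 195] -> not filled
(11,8): row=0b1011, col=0b1000, row AND col = 0b1000 = 8; 8 == 8 -> filled
(179,111): row=0b10110011, col=0b1101111, row AND col = 0b100011 = 35; 35 != 111 -> empty
(132,108): row=0b10000100, col=0b1101100, row AND col = 0b100 = 4; 4 != 108 -> empty
(91,96): col outside [0, 91] -> not filled
(226,225): row=0b11100010, col=0b11100001, row AND col = 0b11100000 = 224; 224 != 225 -> empty

Answer: no no no no no no yes no no no no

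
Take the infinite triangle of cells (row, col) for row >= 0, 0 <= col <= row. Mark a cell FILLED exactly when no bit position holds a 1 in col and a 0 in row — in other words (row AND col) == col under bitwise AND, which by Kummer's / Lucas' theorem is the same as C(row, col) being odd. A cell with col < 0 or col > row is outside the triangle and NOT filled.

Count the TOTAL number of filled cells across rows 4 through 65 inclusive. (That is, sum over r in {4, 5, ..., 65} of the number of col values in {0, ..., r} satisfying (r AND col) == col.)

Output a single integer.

Answer: 726

Derivation:
r4=100 pc1: +2 =2
r5=101 pc2: +4 =6
r6=110 pc2: +4 =10
r7=111 pc3: +8 =18
r8=1000 pc1: +2 =20
r9=1001 pc2: +4 =24
r10=1010 pc2: +4 =28
r11=1011 pc3: +8 =36
r12=1100 pc2: +4 =40
r13=1101 pc3: +8 =48
r14=1110 pc3: +8 =56
r15=1111 pc4: +16 =72
r16=10000 pc1: +2 =74
r17=10001 pc2: +4 =78
r18=10010 pc2: +4 =82
r19=10011 pc3: +8 =90
r20=10100 pc2: +4 =94
r21=10101 pc3: +8 =102
r22=10110 pc3: +8 =110
r23=10111 pc4: +16 =126
r24=11000 pc2: +4 =130
r25=11001 pc3: +8 =138
r26=11010 pc3: +8 =146
r27=11011 pc4: +16 =162
r28=11100 pc3: +8 =170
r29=11101 pc4: +16 =186
r30=11110 pc4: +16 =202
r31=11111 pc5: +32 =234
r32=100000 pc1: +2 =236
r33=100001 pc2: +4 =240
r34=100010 pc2: +4 =244
r35=100011 pc3: +8 =252
r36=100100 pc2: +4 =256
r37=100101 pc3: +8 =264
r38=100110 pc3: +8 =272
r39=100111 pc4: +16 =288
r40=101000 pc2: +4 =292
r41=101001 pc3: +8 =300
r42=101010 pc3: +8 =308
r43=101011 pc4: +16 =324
r44=101100 pc3: +8 =332
r45=101101 pc4: +16 =348
r46=101110 pc4: +16 =364
r47=101111 pc5: +32 =396
r48=110000 pc2: +4 =400
r49=110001 pc3: +8 =408
r50=110010 pc3: +8 =416
r51=110011 pc4: +16 =432
r52=110100 pc3: +8 =440
r53=110101 pc4: +16 =456
r54=110110 pc4: +16 =472
r55=110111 pc5: +32 =504
r56=111000 pc3: +8 =512
r57=111001 pc4: +16 =528
r58=111010 pc4: +16 =544
r59=111011 pc5: +32 =576
r60=111100 pc4: +16 =592
r61=111101 pc5: +32 =624
r62=111110 pc5: +32 =656
r63=111111 pc6: +64 =720
r64=1000000 pc1: +2 =722
r65=1000001 pc2: +4 =726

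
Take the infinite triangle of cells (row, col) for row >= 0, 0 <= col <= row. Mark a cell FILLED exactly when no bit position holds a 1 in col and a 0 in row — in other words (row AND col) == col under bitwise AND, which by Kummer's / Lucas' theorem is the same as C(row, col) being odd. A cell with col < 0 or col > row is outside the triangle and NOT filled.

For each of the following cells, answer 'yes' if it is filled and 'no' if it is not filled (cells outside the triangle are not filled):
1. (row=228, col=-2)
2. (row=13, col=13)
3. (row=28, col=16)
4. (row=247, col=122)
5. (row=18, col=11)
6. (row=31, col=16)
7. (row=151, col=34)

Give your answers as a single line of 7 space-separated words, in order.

(228,-2): col outside [0, 228] -> not filled
(13,13): row=0b1101, col=0b1101, row AND col = 0b1101 = 13; 13 == 13 -> filled
(28,16): row=0b11100, col=0b10000, row AND col = 0b10000 = 16; 16 == 16 -> filled
(247,122): row=0b11110111, col=0b1111010, row AND col = 0b1110010 = 114; 114 != 122 -> empty
(18,11): row=0b10010, col=0b1011, row AND col = 0b10 = 2; 2 != 11 -> empty
(31,16): row=0b11111, col=0b10000, row AND col = 0b10000 = 16; 16 == 16 -> filled
(151,34): row=0b10010111, col=0b100010, row AND col = 0b10 = 2; 2 != 34 -> empty

Answer: no yes yes no no yes no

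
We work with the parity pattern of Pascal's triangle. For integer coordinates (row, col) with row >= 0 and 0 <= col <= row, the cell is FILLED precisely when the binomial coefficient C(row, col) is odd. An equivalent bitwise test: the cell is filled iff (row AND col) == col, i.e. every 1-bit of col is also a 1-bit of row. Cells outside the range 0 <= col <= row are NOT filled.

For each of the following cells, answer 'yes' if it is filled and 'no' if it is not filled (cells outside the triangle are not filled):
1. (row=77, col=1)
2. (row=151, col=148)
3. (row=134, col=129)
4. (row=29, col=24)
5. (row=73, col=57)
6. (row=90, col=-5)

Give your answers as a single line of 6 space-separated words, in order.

(77,1): row=0b1001101, col=0b1, row AND col = 0b1 = 1; 1 == 1 -> filled
(151,148): row=0b10010111, col=0b10010100, row AND col = 0b10010100 = 148; 148 == 148 -> filled
(134,129): row=0b10000110, col=0b10000001, row AND col = 0b10000000 = 128; 128 != 129 -> empty
(29,24): row=0b11101, col=0b11000, row AND col = 0b11000 = 24; 24 == 24 -> filled
(73,57): row=0b1001001, col=0b111001, row AND col = 0b1001 = 9; 9 != 57 -> empty
(90,-5): col outside [0, 90] -> not filled

Answer: yes yes no yes no no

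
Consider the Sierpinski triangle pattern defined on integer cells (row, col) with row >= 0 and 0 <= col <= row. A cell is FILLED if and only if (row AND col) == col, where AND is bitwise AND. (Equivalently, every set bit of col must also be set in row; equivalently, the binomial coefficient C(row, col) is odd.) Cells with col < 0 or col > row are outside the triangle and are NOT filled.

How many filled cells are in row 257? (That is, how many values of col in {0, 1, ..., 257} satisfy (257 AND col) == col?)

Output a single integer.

257 in binary = 100000001
popcount(257) = number of 1-bits in 100000001 = 2
A col c satisfies (257 AND c) == c iff every set bit of c is also set in 257; each of the 2 set bits of 257 can independently be on or off in c.
count = 2^2 = 4

Answer: 4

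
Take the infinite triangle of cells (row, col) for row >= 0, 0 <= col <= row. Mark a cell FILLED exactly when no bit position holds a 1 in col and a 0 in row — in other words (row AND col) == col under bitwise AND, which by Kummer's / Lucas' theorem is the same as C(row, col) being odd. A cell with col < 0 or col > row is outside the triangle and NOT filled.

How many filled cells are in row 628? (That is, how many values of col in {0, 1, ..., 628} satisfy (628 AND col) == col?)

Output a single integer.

628 in binary = 1001110100
popcount(628) = number of 1-bits in 1001110100 = 5
A col c satisfies (628 AND c) == c iff every set bit of c is also set in 628; each of the 5 set bits of 628 can independently be on or off in c.
count = 2^5 = 32

Answer: 32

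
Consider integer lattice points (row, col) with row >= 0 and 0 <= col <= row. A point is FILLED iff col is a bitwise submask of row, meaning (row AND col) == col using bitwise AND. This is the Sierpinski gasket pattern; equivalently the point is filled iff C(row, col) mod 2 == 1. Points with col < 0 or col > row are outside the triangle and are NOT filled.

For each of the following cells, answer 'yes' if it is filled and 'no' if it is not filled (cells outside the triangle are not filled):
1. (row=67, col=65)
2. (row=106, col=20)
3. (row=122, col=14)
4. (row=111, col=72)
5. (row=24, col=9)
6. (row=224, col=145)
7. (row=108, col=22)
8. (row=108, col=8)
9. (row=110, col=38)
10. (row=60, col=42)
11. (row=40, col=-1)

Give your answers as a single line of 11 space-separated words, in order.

Answer: yes no no yes no no no yes yes no no

Derivation:
(67,65): row=0b1000011, col=0b1000001, row AND col = 0b1000001 = 65; 65 == 65 -> filled
(106,20): row=0b1101010, col=0b10100, row AND col = 0b0 = 0; 0 != 20 -> empty
(122,14): row=0b1111010, col=0b1110, row AND col = 0b1010 = 10; 10 != 14 -> empty
(111,72): row=0b1101111, col=0b1001000, row AND col = 0b1001000 = 72; 72 == 72 -> filled
(24,9): row=0b11000, col=0b1001, row AND col = 0b1000 = 8; 8 != 9 -> empty
(224,145): row=0b11100000, col=0b10010001, row AND col = 0b10000000 = 128; 128 != 145 -> empty
(108,22): row=0b1101100, col=0b10110, row AND col = 0b100 = 4; 4 != 22 -> empty
(108,8): row=0b1101100, col=0b1000, row AND col = 0b1000 = 8; 8 == 8 -> filled
(110,38): row=0b1101110, col=0b100110, row AND col = 0b100110 = 38; 38 == 38 -> filled
(60,42): row=0b111100, col=0b101010, row AND col = 0b101000 = 40; 40 != 42 -> empty
(40,-1): col outside [0, 40] -> not filled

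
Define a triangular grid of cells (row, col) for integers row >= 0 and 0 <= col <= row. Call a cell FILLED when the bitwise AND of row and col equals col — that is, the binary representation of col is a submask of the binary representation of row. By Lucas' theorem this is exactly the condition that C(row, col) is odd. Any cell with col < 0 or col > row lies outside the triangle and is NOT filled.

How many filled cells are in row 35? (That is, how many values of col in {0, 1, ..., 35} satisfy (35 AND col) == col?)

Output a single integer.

Answer: 8

Derivation:
35 in binary = 100011
popcount(35) = number of 1-bits in 100011 = 3
A col c satisfies (35 AND c) == c iff every set bit of c is also set in 35; each of the 3 set bits of 35 can independently be on or off in c.
count = 2^3 = 8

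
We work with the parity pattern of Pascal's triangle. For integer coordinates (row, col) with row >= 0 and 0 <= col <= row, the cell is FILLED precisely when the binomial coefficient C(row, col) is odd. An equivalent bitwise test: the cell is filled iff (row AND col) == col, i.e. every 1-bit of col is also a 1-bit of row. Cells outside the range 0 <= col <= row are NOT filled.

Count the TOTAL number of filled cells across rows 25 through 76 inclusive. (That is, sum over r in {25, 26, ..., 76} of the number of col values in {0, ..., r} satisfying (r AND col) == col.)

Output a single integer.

Answer: 688

Derivation:
r25=11001 pc3: +8 =8
r26=11010 pc3: +8 =16
r27=11011 pc4: +16 =32
r28=11100 pc3: +8 =40
r29=11101 pc4: +16 =56
r30=11110 pc4: +16 =72
r31=11111 pc5: +32 =104
r32=100000 pc1: +2 =106
r33=100001 pc2: +4 =110
r34=100010 pc2: +4 =114
r35=100011 pc3: +8 =122
r36=100100 pc2: +4 =126
r37=100101 pc3: +8 =134
r38=100110 pc3: +8 =142
r39=100111 pc4: +16 =158
r40=101000 pc2: +4 =162
r41=101001 pc3: +8 =170
r42=101010 pc3: +8 =178
r43=101011 pc4: +16 =194
r44=101100 pc3: +8 =202
r45=101101 pc4: +16 =218
r46=101110 pc4: +16 =234
r47=101111 pc5: +32 =266
r48=110000 pc2: +4 =270
r49=110001 pc3: +8 =278
r50=110010 pc3: +8 =286
r51=110011 pc4: +16 =302
r52=110100 pc3: +8 =310
r53=110101 pc4: +16 =326
r54=110110 pc4: +16 =342
r55=110111 pc5: +32 =374
r56=111000 pc3: +8 =382
r57=111001 pc4: +16 =398
r58=111010 pc4: +16 =414
r59=111011 pc5: +32 =446
r60=111100 pc4: +16 =462
r61=111101 pc5: +32 =494
r62=111110 pc5: +32 =526
r63=111111 pc6: +64 =590
r64=1000000 pc1: +2 =592
r65=1000001 pc2: +4 =596
r66=1000010 pc2: +4 =600
r67=1000011 pc3: +8 =608
r68=1000100 pc2: +4 =612
r69=1000101 pc3: +8 =620
r70=1000110 pc3: +8 =628
r71=1000111 pc4: +16 =644
r72=1001000 pc2: +4 =648
r73=1001001 pc3: +8 =656
r74=1001010 pc3: +8 =664
r75=1001011 pc4: +16 =680
r76=1001100 pc3: +8 =688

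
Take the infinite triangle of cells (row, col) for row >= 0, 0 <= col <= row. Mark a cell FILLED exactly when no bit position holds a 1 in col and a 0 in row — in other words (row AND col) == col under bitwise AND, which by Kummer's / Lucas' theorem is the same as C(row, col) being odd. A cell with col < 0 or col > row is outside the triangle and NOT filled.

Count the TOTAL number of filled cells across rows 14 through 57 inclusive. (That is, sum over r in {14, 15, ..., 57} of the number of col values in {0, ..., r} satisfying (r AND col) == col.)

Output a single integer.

r14=1110 pc3: +8 =8
r15=1111 pc4: +16 =24
r16=10000 pc1: +2 =26
r17=10001 pc2: +4 =30
r18=10010 pc2: +4 =34
r19=10011 pc3: +8 =42
r20=10100 pc2: +4 =46
r21=10101 pc3: +8 =54
r22=10110 pc3: +8 =62
r23=10111 pc4: +16 =78
r24=11000 pc2: +4 =82
r25=11001 pc3: +8 =90
r26=11010 pc3: +8 =98
r27=11011 pc4: +16 =114
r28=11100 pc3: +8 =122
r29=11101 pc4: +16 =138
r30=11110 pc4: +16 =154
r31=11111 pc5: +32 =186
r32=100000 pc1: +2 =188
r33=100001 pc2: +4 =192
r34=100010 pc2: +4 =196
r35=100011 pc3: +8 =204
r36=100100 pc2: +4 =208
r37=100101 pc3: +8 =216
r38=100110 pc3: +8 =224
r39=100111 pc4: +16 =240
r40=101000 pc2: +4 =244
r41=101001 pc3: +8 =252
r42=101010 pc3: +8 =260
r43=101011 pc4: +16 =276
r44=101100 pc3: +8 =284
r45=101101 pc4: +16 =300
r46=101110 pc4: +16 =316
r47=101111 pc5: +32 =348
r48=110000 pc2: +4 =352
r49=110001 pc3: +8 =360
r50=110010 pc3: +8 =368
r51=110011 pc4: +16 =384
r52=110100 pc3: +8 =392
r53=110101 pc4: +16 =408
r54=110110 pc4: +16 =424
r55=110111 pc5: +32 =456
r56=111000 pc3: +8 =464
r57=111001 pc4: +16 =480

Answer: 480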